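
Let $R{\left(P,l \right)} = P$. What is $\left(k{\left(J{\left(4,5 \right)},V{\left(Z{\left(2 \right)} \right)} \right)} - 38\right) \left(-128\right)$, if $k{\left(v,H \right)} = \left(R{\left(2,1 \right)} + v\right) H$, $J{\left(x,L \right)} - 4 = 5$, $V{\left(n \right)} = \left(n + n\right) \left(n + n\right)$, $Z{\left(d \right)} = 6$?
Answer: $-197888$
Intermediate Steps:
$V{\left(n \right)} = 4 n^{2}$ ($V{\left(n \right)} = 2 n 2 n = 4 n^{2}$)
$J{\left(x,L \right)} = 9$ ($J{\left(x,L \right)} = 4 + 5 = 9$)
$k{\left(v,H \right)} = H \left(2 + v\right)$ ($k{\left(v,H \right)} = \left(2 + v\right) H = H \left(2 + v\right)$)
$\left(k{\left(J{\left(4,5 \right)},V{\left(Z{\left(2 \right)} \right)} \right)} - 38\right) \left(-128\right) = \left(4 \cdot 6^{2} \left(2 + 9\right) - 38\right) \left(-128\right) = \left(4 \cdot 36 \cdot 11 - 38\right) \left(-128\right) = \left(144 \cdot 11 - 38\right) \left(-128\right) = \left(1584 - 38\right) \left(-128\right) = 1546 \left(-128\right) = -197888$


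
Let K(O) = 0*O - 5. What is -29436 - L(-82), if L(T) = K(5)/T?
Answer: -2413757/82 ≈ -29436.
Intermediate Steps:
K(O) = -5 (K(O) = 0 - 5 = -5)
L(T) = -5/T
-29436 - L(-82) = -29436 - (-5)/(-82) = -29436 - (-5)*(-1)/82 = -29436 - 1*5/82 = -29436 - 5/82 = -2413757/82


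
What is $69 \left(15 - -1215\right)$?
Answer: $84870$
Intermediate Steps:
$69 \left(15 - -1215\right) = 69 \left(15 + 1215\right) = 69 \cdot 1230 = 84870$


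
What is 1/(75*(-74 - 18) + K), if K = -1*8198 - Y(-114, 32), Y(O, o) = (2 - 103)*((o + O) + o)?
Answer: -1/20148 ≈ -4.9633e-5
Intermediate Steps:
Y(O, o) = -202*o - 101*O (Y(O, o) = -101*((O + o) + o) = -101*(O + 2*o) = -202*o - 101*O)
K = -13248 (K = -1*8198 - (-202*32 - 101*(-114)) = -8198 - (-6464 + 11514) = -8198 - 1*5050 = -8198 - 5050 = -13248)
1/(75*(-74 - 18) + K) = 1/(75*(-74 - 18) - 13248) = 1/(75*(-92) - 13248) = 1/(-6900 - 13248) = 1/(-20148) = -1/20148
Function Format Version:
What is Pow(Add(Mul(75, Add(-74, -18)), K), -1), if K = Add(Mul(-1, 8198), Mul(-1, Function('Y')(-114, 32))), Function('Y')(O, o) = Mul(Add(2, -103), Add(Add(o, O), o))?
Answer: Rational(-1, 20148) ≈ -4.9633e-5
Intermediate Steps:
Function('Y')(O, o) = Add(Mul(-202, o), Mul(-101, O)) (Function('Y')(O, o) = Mul(-101, Add(Add(O, o), o)) = Mul(-101, Add(O, Mul(2, o))) = Add(Mul(-202, o), Mul(-101, O)))
K = -13248 (K = Add(Mul(-1, 8198), Mul(-1, Add(Mul(-202, 32), Mul(-101, -114)))) = Add(-8198, Mul(-1, Add(-6464, 11514))) = Add(-8198, Mul(-1, 5050)) = Add(-8198, -5050) = -13248)
Pow(Add(Mul(75, Add(-74, -18)), K), -1) = Pow(Add(Mul(75, Add(-74, -18)), -13248), -1) = Pow(Add(Mul(75, -92), -13248), -1) = Pow(Add(-6900, -13248), -1) = Pow(-20148, -1) = Rational(-1, 20148)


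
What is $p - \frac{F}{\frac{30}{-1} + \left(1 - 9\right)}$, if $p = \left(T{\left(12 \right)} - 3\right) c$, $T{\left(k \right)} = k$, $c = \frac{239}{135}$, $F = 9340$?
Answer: $\frac{74591}{285} \approx 261.72$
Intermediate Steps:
$c = \frac{239}{135}$ ($c = 239 \cdot \frac{1}{135} = \frac{239}{135} \approx 1.7704$)
$p = \frac{239}{15}$ ($p = \left(12 - 3\right) \frac{239}{135} = 9 \cdot \frac{239}{135} = \frac{239}{15} \approx 15.933$)
$p - \frac{F}{\frac{30}{-1} + \left(1 - 9\right)} = \frac{239}{15} - \frac{1}{\frac{30}{-1} + \left(1 - 9\right)} 9340 = \frac{239}{15} - \frac{1}{30 \left(-1\right) + \left(1 - 9\right)} 9340 = \frac{239}{15} - \frac{1}{-30 - 8} \cdot 9340 = \frac{239}{15} - \frac{1}{-38} \cdot 9340 = \frac{239}{15} - \left(- \frac{1}{38}\right) 9340 = \frac{239}{15} - - \frac{4670}{19} = \frac{239}{15} + \frac{4670}{19} = \frac{74591}{285}$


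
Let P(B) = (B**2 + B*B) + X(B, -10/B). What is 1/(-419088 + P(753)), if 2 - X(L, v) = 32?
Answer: 1/714900 ≈ 1.3988e-6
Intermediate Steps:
X(L, v) = -30 (X(L, v) = 2 - 1*32 = 2 - 32 = -30)
P(B) = -30 + 2*B**2 (P(B) = (B**2 + B*B) - 30 = (B**2 + B**2) - 30 = 2*B**2 - 30 = -30 + 2*B**2)
1/(-419088 + P(753)) = 1/(-419088 + (-30 + 2*753**2)) = 1/(-419088 + (-30 + 2*567009)) = 1/(-419088 + (-30 + 1134018)) = 1/(-419088 + 1133988) = 1/714900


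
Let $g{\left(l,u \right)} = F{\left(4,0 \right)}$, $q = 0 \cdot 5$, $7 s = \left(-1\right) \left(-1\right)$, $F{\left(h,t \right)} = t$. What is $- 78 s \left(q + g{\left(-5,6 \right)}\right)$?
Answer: $0$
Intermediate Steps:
$s = \frac{1}{7}$ ($s = \frac{\left(-1\right) \left(-1\right)}{7} = \frac{1}{7} \cdot 1 = \frac{1}{7} \approx 0.14286$)
$q = 0$
$g{\left(l,u \right)} = 0$
$- 78 s \left(q + g{\left(-5,6 \right)}\right) = - 78 \frac{0 + 0}{7} = - 78 \cdot \frac{1}{7} \cdot 0 = \left(-78\right) 0 = 0$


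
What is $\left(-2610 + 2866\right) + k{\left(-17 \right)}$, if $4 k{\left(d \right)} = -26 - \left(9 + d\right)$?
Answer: $\frac{503}{2} \approx 251.5$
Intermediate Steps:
$k{\left(d \right)} = - \frac{35}{4} - \frac{d}{4}$ ($k{\left(d \right)} = \frac{-26 - \left(9 + d\right)}{4} = \frac{-35 - d}{4} = - \frac{35}{4} - \frac{d}{4}$)
$\left(-2610 + 2866\right) + k{\left(-17 \right)} = \left(-2610 + 2866\right) - \frac{9}{2} = 256 + \left(- \frac{35}{4} + \frac{17}{4}\right) = 256 - \frac{9}{2} = \frac{503}{2}$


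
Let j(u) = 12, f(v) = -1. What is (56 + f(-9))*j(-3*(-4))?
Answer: 660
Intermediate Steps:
(56 + f(-9))*j(-3*(-4)) = (56 - 1)*12 = 55*12 = 660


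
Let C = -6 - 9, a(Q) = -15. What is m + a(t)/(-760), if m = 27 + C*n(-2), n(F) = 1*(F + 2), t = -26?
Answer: 4107/152 ≈ 27.020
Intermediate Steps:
C = -15
n(F) = 2 + F (n(F) = 1*(2 + F) = 2 + F)
m = 27 (m = 27 - 15*(2 - 2) = 27 - 15*0 = 27 + 0 = 27)
m + a(t)/(-760) = 27 - 15/(-760) = 27 - 15*(-1/760) = 27 + 3/152 = 4107/152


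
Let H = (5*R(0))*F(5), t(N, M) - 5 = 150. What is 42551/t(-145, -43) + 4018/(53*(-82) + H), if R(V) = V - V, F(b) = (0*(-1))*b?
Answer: 2247608/8215 ≈ 273.60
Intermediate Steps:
t(N, M) = 155 (t(N, M) = 5 + 150 = 155)
F(b) = 0 (F(b) = 0*b = 0)
R(V) = 0
H = 0 (H = (5*0)*0 = 0*0 = 0)
42551/t(-145, -43) + 4018/(53*(-82) + H) = 42551/155 + 4018/(53*(-82) + 0) = 42551*(1/155) + 4018/(-4346 + 0) = 42551/155 + 4018/(-4346) = 42551/155 + 4018*(-1/4346) = 42551/155 - 49/53 = 2247608/8215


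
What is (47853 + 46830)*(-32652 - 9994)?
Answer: -4037851218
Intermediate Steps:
(47853 + 46830)*(-32652 - 9994) = 94683*(-42646) = -4037851218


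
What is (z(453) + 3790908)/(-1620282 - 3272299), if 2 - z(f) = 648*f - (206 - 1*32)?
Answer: -3497540/4892581 ≈ -0.71487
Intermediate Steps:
z(f) = 176 - 648*f (z(f) = 2 - (648*f - (206 - 1*32)) = 2 - (648*f - (206 - 32)) = 2 - (648*f - 1*174) = 2 - (648*f - 174) = 2 - (-174 + 648*f) = 2 + (174 - 648*f) = 176 - 648*f)
(z(453) + 3790908)/(-1620282 - 3272299) = ((176 - 648*453) + 3790908)/(-1620282 - 3272299) = ((176 - 293544) + 3790908)/(-4892581) = (-293368 + 3790908)*(-1/4892581) = 3497540*(-1/4892581) = -3497540/4892581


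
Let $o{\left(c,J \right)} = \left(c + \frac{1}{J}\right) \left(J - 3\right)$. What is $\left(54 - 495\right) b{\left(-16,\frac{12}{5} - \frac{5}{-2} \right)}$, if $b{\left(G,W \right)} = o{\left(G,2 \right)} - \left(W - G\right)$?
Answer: $\frac{11907}{5} \approx 2381.4$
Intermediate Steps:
$o{\left(c,J \right)} = \left(-3 + J\right) \left(c + \frac{1}{J}\right)$ ($o{\left(c,J \right)} = \left(c + \frac{1}{J}\right) \left(-3 + J\right) = \left(-3 + J\right) \left(c + \frac{1}{J}\right)$)
$b{\left(G,W \right)} = - \frac{1}{2} - W$ ($b{\left(G,W \right)} = \left(1 - 3 G - \frac{3}{2} + 2 G\right) - \left(W - G\right) = \left(1 - 3 G - \frac{3}{2} + 2 G\right) + \left(G - W\right) = \left(- \frac{1}{2} - G\right) + \left(G - W\right) = - \frac{1}{2} - W$)
$\left(54 - 495\right) b{\left(-16,\frac{12}{5} - \frac{5}{-2} \right)} = \left(54 - 495\right) \left(- \frac{1}{2} - \left(\frac{12}{5} - \frac{5}{-2}\right)\right) = - 441 \left(- \frac{1}{2} - \left(12 \cdot \frac{1}{5} - - \frac{5}{2}\right)\right) = - 441 \left(- \frac{1}{2} - \left(\frac{12}{5} + \frac{5}{2}\right)\right) = - 441 \left(- \frac{1}{2} - \frac{49}{10}\right) = \left(-441\right) \left(- \frac{27}{5}\right) = \frac{11907}{5}$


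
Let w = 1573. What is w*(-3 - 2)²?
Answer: 39325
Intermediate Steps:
w*(-3 - 2)² = 1573*(-3 - 2)² = 1573*(-5)² = 1573*25 = 39325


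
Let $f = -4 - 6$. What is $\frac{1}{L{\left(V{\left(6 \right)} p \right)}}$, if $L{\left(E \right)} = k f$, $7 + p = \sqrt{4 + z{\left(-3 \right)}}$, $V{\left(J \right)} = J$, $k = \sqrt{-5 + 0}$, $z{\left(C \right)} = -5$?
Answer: $\frac{i \sqrt{5}}{50} \approx 0.044721 i$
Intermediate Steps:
$k = i \sqrt{5}$ ($k = \sqrt{-5} = i \sqrt{5} \approx 2.2361 i$)
$f = -10$ ($f = -4 - 6 = -10$)
$p = -7 + i$ ($p = -7 + \sqrt{4 - 5} = -7 + \sqrt{-1} = -7 + i \approx -7.0 + 1.0 i$)
$L{\left(E \right)} = - 10 i \sqrt{5}$ ($L{\left(E \right)} = i \sqrt{5} \left(-10\right) = - 10 i \sqrt{5}$)
$\frac{1}{L{\left(V{\left(6 \right)} p \right)}} = \frac{1}{\left(-10\right) i \sqrt{5}} = \frac{i \sqrt{5}}{50}$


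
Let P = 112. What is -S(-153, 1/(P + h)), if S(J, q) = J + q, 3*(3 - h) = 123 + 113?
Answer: 16674/109 ≈ 152.97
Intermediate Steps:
h = -227/3 (h = 3 - (123 + 113)/3 = 3 - ⅓*236 = 3 - 236/3 = -227/3 ≈ -75.667)
-S(-153, 1/(P + h)) = -(-153 + 1/(112 - 227/3)) = -(-153 + 1/(109/3)) = -(-153 + 3/109) = -1*(-16674/109) = 16674/109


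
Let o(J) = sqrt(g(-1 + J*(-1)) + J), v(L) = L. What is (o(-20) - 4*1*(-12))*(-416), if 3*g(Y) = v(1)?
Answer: -19968 - 416*I*sqrt(177)/3 ≈ -19968.0 - 1844.8*I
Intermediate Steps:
g(Y) = 1/3 (g(Y) = (1/3)*1 = 1/3)
o(J) = sqrt(1/3 + J)
(o(-20) - 4*1*(-12))*(-416) = (sqrt(3 + 9*(-20))/3 - 4*1*(-12))*(-416) = (sqrt(3 - 180)/3 - 4*(-12))*(-416) = (sqrt(-177)/3 + 48)*(-416) = ((I*sqrt(177))/3 + 48)*(-416) = (I*sqrt(177)/3 + 48)*(-416) = (48 + I*sqrt(177)/3)*(-416) = -19968 - 416*I*sqrt(177)/3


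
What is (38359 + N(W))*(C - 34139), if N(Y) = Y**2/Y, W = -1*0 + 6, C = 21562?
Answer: -482516605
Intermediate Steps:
W = 6 (W = 0 + 6 = 6)
N(Y) = Y
(38359 + N(W))*(C - 34139) = (38359 + 6)*(21562 - 34139) = 38365*(-12577) = -482516605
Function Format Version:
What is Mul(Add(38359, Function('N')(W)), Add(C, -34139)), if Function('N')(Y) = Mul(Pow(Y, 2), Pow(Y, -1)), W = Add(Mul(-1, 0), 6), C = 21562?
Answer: -482516605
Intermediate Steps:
W = 6 (W = Add(0, 6) = 6)
Function('N')(Y) = Y
Mul(Add(38359, Function('N')(W)), Add(C, -34139)) = Mul(Add(38359, 6), Add(21562, -34139)) = Mul(38365, -12577) = -482516605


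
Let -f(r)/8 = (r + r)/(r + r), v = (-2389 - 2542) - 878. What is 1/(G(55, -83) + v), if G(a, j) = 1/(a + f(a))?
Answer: -47/273022 ≈ -0.00017215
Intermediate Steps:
v = -5809 (v = -4931 - 878 = -5809)
f(r) = -8 (f(r) = -8*(r + r)/(r + r) = -8*2*r/(2*r) = -8*2*r*1/(2*r) = -8*1 = -8)
G(a, j) = 1/(-8 + a) (G(a, j) = 1/(a - 8) = 1/(-8 + a))
1/(G(55, -83) + v) = 1/(1/(-8 + 55) - 5809) = 1/(1/47 - 5809) = 1/(-273022/47) = -47/273022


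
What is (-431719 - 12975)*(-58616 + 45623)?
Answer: 5777909142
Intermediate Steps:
(-431719 - 12975)*(-58616 + 45623) = -444694*(-12993) = 5777909142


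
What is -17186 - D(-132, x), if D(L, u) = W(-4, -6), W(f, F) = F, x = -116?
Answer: -17180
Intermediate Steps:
D(L, u) = -6
-17186 - D(-132, x) = -17186 - 1*(-6) = -17186 + 6 = -17180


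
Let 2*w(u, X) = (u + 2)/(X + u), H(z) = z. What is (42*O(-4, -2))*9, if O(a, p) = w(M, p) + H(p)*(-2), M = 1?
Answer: 945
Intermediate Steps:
w(u, X) = (2 + u)/(2*(X + u)) (w(u, X) = ((u + 2)/(X + u))/2 = ((2 + u)/(X + u))/2 = (2 + u)/(2*(X + u)))
O(a, p) = -2*p + 3/(2*(1 + p)) (O(a, p) = (1 + (1/2)*1)/(p + 1) + p*(-2) = (1 + 1/2)/(1 + p) - 2*p = (3/2)/(1 + p) - 2*p = 3/(2*(1 + p)) - 2*p = -2*p + 3/(2*(1 + p)))
(42*O(-4, -2))*9 = (42*((3 - 4*(-2)*(1 - 2))/(2*(1 - 2))))*9 = (42*((1/2)*(3 - 4*(-2)*(-1))/(-1)))*9 = (42*((1/2)*(-1)*(3 - 8)))*9 = (42*((1/2)*(-1)*(-5)))*9 = (42*(5/2))*9 = 105*9 = 945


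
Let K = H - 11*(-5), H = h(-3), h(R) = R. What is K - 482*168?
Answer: -80924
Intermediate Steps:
H = -3
K = 52 (K = -3 - 11*(-5) = -3 + 55 = 52)
K - 482*168 = 52 - 482*168 = 52 - 80976 = -80924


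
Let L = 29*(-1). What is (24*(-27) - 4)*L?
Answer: 18908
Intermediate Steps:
L = -29
(24*(-27) - 4)*L = (24*(-27) - 4)*(-29) = (-648 - 4)*(-29) = -652*(-29) = 18908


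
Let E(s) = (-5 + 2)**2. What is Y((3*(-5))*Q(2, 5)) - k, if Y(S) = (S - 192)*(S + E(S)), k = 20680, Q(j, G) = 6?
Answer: 2162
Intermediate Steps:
E(s) = 9 (E(s) = (-3)**2 = 9)
Y(S) = (-192 + S)*(9 + S) (Y(S) = (S - 192)*(S + 9) = (-192 + S)*(9 + S))
Y((3*(-5))*Q(2, 5)) - k = (-1728 + ((3*(-5))*6)**2 - 183*3*(-5)*6) - 1*20680 = (-1728 + (-15*6)**2 - (-2745)*6) - 20680 = (-1728 + (-90)**2 - 183*(-90)) - 20680 = (-1728 + 8100 + 16470) - 20680 = 22842 - 20680 = 2162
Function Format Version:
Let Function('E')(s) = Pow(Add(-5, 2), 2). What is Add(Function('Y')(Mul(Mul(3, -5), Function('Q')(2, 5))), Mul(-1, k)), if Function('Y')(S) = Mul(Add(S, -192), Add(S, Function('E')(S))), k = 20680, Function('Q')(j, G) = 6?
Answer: 2162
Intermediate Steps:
Function('E')(s) = 9 (Function('E')(s) = Pow(-3, 2) = 9)
Function('Y')(S) = Mul(Add(-192, S), Add(9, S)) (Function('Y')(S) = Mul(Add(S, -192), Add(S, 9)) = Mul(Add(-192, S), Add(9, S)))
Add(Function('Y')(Mul(Mul(3, -5), Function('Q')(2, 5))), Mul(-1, k)) = Add(Add(-1728, Pow(Mul(Mul(3, -5), 6), 2), Mul(-183, Mul(Mul(3, -5), 6))), Mul(-1, 20680)) = Add(Add(-1728, Pow(Mul(-15, 6), 2), Mul(-183, Mul(-15, 6))), -20680) = Add(Add(-1728, Pow(-90, 2), Mul(-183, -90)), -20680) = Add(Add(-1728, 8100, 16470), -20680) = Add(22842, -20680) = 2162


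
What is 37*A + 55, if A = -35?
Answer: -1240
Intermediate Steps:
37*A + 55 = 37*(-35) + 55 = -1295 + 55 = -1240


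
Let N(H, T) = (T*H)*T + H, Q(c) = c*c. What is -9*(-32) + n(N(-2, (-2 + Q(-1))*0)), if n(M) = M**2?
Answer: 292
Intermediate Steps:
Q(c) = c**2
N(H, T) = H + H*T**2 (N(H, T) = (H*T)*T + H = H*T**2 + H = H + H*T**2)
-9*(-32) + n(N(-2, (-2 + Q(-1))*0)) = -9*(-32) + (-2*(1 + ((-2 + (-1)**2)*0)**2))**2 = 288 + (-2*(1 + ((-2 + 1)*0)**2))**2 = 288 + (-2*(1 + (-1*0)**2))**2 = 288 + (-2*(1 + 0**2))**2 = 288 + (-2*(1 + 0))**2 = 288 + (-2*1)**2 = 288 + (-2)**2 = 288 + 4 = 292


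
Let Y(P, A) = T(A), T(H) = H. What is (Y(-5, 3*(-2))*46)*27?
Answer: -7452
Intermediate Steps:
Y(P, A) = A
(Y(-5, 3*(-2))*46)*27 = ((3*(-2))*46)*27 = -6*46*27 = -276*27 = -7452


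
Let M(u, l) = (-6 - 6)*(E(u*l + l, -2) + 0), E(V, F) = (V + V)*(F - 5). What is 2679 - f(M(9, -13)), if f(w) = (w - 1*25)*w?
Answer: -477528921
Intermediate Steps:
E(V, F) = 2*V*(-5 + F) (E(V, F) = (2*V)*(-5 + F) = 2*V*(-5 + F))
M(u, l) = 168*l + 168*l*u (M(u, l) = (-6 - 6)*(2*(u*l + l)*(-5 - 2) + 0) = -12*(2*(l*u + l)*(-7) + 0) = -12*(2*(l + l*u)*(-7) + 0) = -12*((-14*l - 14*l*u) + 0) = -12*(-14*l - 14*l*u) = 168*l + 168*l*u)
f(w) = w*(-25 + w) (f(w) = (w - 25)*w = (-25 + w)*w = w*(-25 + w))
2679 - f(M(9, -13)) = 2679 - 168*(-13)*(1 + 9)*(-25 + 168*(-13)*(1 + 9)) = 2679 - 168*(-13)*10*(-25 + 168*(-13)*10) = 2679 - (-21840)*(-25 - 21840) = 2679 - (-21840)*(-21865) = 2679 - 1*477531600 = 2679 - 477531600 = -477528921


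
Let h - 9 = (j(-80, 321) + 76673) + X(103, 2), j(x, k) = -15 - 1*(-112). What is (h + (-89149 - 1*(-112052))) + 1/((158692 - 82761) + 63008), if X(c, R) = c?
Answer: 13864028116/138939 ≈ 99785.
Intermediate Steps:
j(x, k) = 97 (j(x, k) = -15 + 112 = 97)
h = 76882 (h = 9 + ((97 + 76673) + 103) = 9 + (76770 + 103) = 9 + 76873 = 76882)
(h + (-89149 - 1*(-112052))) + 1/((158692 - 82761) + 63008) = (76882 + (-89149 - 1*(-112052))) + 1/((158692 - 82761) + 63008) = (76882 + (-89149 + 112052)) + 1/(75931 + 63008) = (76882 + 22903) + 1/138939 = 99785 + 1/138939 = 13864028116/138939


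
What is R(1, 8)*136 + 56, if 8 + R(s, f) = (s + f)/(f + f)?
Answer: -1911/2 ≈ -955.50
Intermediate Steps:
R(s, f) = -8 + (f + s)/(2*f) (R(s, f) = -8 + (s + f)/(f + f) = -8 + (f + s)/((2*f)) = -8 + (f + s)*(1/(2*f)) = -8 + (f + s)/(2*f))
R(1, 8)*136 + 56 = ((½)*(1 - 15*8)/8)*136 + 56 = ((½)*(⅛)*(1 - 120))*136 + 56 = ((½)*(⅛)*(-119))*136 + 56 = -119/16*136 + 56 = -2023/2 + 56 = -1911/2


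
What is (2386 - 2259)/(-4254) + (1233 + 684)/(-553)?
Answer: -8225149/2352462 ≈ -3.4964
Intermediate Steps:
(2386 - 2259)/(-4254) + (1233 + 684)/(-553) = 127*(-1/4254) + 1917*(-1/553) = -127/4254 - 1917/553 = -8225149/2352462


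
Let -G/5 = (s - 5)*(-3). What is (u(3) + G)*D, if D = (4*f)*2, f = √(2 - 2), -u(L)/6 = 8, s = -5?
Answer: 0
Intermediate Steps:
u(L) = -48 (u(L) = -6*8 = -48)
G = -150 (G = -5*(-5 - 5)*(-3) = -(-50)*(-3) = -5*30 = -150)
f = 0 (f = √0 = 0)
D = 0 (D = (4*0)*2 = 0*2 = 0)
(u(3) + G)*D = (-48 - 150)*0 = -198*0 = 0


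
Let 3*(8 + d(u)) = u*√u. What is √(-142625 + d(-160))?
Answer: √(-1283697 - 1920*I*√10)/3 ≈ 0.89314 - 377.67*I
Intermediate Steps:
d(u) = -8 + u^(3/2)/3 (d(u) = -8 + (u*√u)/3 = -8 + u^(3/2)/3)
√(-142625 + d(-160)) = √(-142625 + (-8 + (-160)^(3/2)/3)) = √(-142625 + (-8 + (-640*I*√10)/3)) = √(-142625 + (-8 - 640*I*√10/3)) = √(-142633 - 640*I*√10/3)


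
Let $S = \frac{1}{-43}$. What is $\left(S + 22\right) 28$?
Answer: $\frac{26460}{43} \approx 615.35$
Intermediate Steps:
$S = - \frac{1}{43} \approx -0.023256$
$\left(S + 22\right) 28 = \left(- \frac{1}{43} + 22\right) 28 = \frac{945}{43} \cdot 28 = \frac{26460}{43}$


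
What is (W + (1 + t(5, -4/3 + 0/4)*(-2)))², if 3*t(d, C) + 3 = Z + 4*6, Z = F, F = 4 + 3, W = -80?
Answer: 85849/9 ≈ 9538.8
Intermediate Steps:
F = 7
Z = 7
t(d, C) = 28/3 (t(d, C) = -1 + (7 + 4*6)/3 = -1 + (7 + 24)/3 = -1 + (⅓)*31 = -1 + 31/3 = 28/3)
(W + (1 + t(5, -4/3 + 0/4)*(-2)))² = (-80 + (1 + (28/3)*(-2)))² = (-80 + (1 - 56/3))² = (-80 - 53/3)² = (-293/3)² = 85849/9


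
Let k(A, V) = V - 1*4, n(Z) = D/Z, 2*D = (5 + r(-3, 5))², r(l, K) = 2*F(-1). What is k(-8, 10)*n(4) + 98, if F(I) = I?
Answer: 419/4 ≈ 104.75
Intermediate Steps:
r(l, K) = -2 (r(l, K) = 2*(-1) = -2)
D = 9/2 (D = (5 - 2)²/2 = (½)*3² = (½)*9 = 9/2 ≈ 4.5000)
n(Z) = 9/(2*Z)
k(A, V) = -4 + V (k(A, V) = V - 4 = -4 + V)
k(-8, 10)*n(4) + 98 = (-4 + 10)*((9/2)/4) + 98 = 6*((9/2)*(¼)) + 98 = 6*(9/8) + 98 = 27/4 + 98 = 419/4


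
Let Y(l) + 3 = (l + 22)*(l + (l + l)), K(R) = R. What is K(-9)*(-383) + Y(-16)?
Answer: 3156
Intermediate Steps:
Y(l) = -3 + 3*l*(22 + l) (Y(l) = -3 + (l + 22)*(l + (l + l)) = -3 + (22 + l)*(l + 2*l) = -3 + (22 + l)*(3*l) = -3 + 3*l*(22 + l))
K(-9)*(-383) + Y(-16) = -9*(-383) + (-3 + 3*(-16)**2 + 66*(-16)) = 3447 + (-3 + 3*256 - 1056) = 3447 + (-3 + 768 - 1056) = 3447 - 291 = 3156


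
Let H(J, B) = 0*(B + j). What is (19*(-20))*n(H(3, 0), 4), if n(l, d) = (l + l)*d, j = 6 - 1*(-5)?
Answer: 0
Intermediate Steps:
j = 11 (j = 6 + 5 = 11)
H(J, B) = 0 (H(J, B) = 0*(B + 11) = 0*(11 + B) = 0)
n(l, d) = 2*d*l (n(l, d) = (2*l)*d = 2*d*l)
(19*(-20))*n(H(3, 0), 4) = (19*(-20))*(2*4*0) = -380*0 = 0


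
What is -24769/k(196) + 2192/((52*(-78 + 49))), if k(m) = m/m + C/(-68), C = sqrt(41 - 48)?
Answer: -43181047500/1745887 - 1684292*I*sqrt(7)/4631 ≈ -24733.0 - 962.26*I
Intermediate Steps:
C = I*sqrt(7) (C = sqrt(-7) = I*sqrt(7) ≈ 2.6458*I)
k(m) = 1 - I*sqrt(7)/68 (k(m) = m/m + (I*sqrt(7))/(-68) = 1 + (I*sqrt(7))*(-1/68) = 1 - I*sqrt(7)/68)
-24769/k(196) + 2192/((52*(-78 + 49))) = -24769/(1 - I*sqrt(7)/68) + 2192/((52*(-78 + 49))) = -24769/(1 - I*sqrt(7)/68) + 2192/((52*(-29))) = -24769/(1 - I*sqrt(7)/68) + 2192/(-1508) = -24769/(1 - I*sqrt(7)/68) + 2192*(-1/1508) = -24769/(1 - I*sqrt(7)/68) - 548/377 = -548/377 - 24769/(1 - I*sqrt(7)/68)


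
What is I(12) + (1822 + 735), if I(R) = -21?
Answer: 2536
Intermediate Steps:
I(12) + (1822 + 735) = -21 + (1822 + 735) = -21 + 2557 = 2536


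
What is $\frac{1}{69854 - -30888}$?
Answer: $\frac{1}{100742} \approx 9.9263 \cdot 10^{-6}$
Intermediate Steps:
$\frac{1}{69854 - -30888} = \frac{1}{69854 + \left(-146420 + 177308\right)} = \frac{1}{69854 + 30888} = \frac{1}{100742}$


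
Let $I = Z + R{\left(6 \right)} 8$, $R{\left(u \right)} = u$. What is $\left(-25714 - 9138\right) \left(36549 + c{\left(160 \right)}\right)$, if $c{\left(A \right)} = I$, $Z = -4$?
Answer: $-1275339236$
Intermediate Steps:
$I = 44$ ($I = -4 + 6 \cdot 8 = -4 + 48 = 44$)
$c{\left(A \right)} = 44$
$\left(-25714 - 9138\right) \left(36549 + c{\left(160 \right)}\right) = \left(-25714 - 9138\right) \left(36549 + 44\right) = \left(-34852\right) 36593 = -1275339236$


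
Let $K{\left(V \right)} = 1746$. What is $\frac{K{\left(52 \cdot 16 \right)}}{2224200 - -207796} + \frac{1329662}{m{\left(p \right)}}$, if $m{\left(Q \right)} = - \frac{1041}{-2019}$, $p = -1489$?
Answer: $\frac{1088151042193879}{421951306} \approx 2.5789 \cdot 10^{6}$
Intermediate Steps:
$m{\left(Q \right)} = \frac{347}{673}$ ($m{\left(Q \right)} = \left(-1041\right) \left(- \frac{1}{2019}\right) = \frac{347}{673}$)
$\frac{K{\left(52 \cdot 16 \right)}}{2224200 - -207796} + \frac{1329662}{m{\left(p \right)}} = \frac{1746}{2224200 - -207796} + \frac{1329662}{\frac{347}{673}} = \frac{1746}{2224200 + 207796} + 1329662 \cdot \frac{673}{347} = \frac{1746}{2431996} + \frac{894862526}{347} = 1746 \cdot \frac{1}{2431996} + \frac{894862526}{347} = \frac{873}{1215998} + \frac{894862526}{347} = \frac{1088151042193879}{421951306}$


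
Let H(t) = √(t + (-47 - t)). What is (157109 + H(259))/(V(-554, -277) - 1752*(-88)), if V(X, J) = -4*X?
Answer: 157109/156392 + I*√47/156392 ≈ 1.0046 + 4.3836e-5*I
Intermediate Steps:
H(t) = I*√47 (H(t) = √(-47) = I*√47)
(157109 + H(259))/(V(-554, -277) - 1752*(-88)) = (157109 + I*√47)/(-4*(-554) - 1752*(-88)) = (157109 + I*√47)/(2216 + 154176) = (157109 + I*√47)/156392 = (157109 + I*√47)*(1/156392) = 157109/156392 + I*√47/156392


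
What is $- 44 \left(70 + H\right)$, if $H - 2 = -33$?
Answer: $-1716$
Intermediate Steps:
$H = -31$ ($H = 2 - 33 = -31$)
$- 44 \left(70 + H\right) = - 44 \left(70 - 31\right) = \left(-44\right) 39 = -1716$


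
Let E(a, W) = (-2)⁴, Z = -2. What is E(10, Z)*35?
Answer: 560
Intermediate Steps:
E(a, W) = 16
E(10, Z)*35 = 16*35 = 560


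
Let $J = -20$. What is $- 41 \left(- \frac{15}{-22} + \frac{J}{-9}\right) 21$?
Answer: $- \frac{165025}{66} \approx -2500.4$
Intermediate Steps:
$- 41 \left(- \frac{15}{-22} + \frac{J}{-9}\right) 21 = - 41 \left(- \frac{15}{-22} - \frac{20}{-9}\right) 21 = - 41 \left(\left(-15\right) \left(- \frac{1}{22}\right) - - \frac{20}{9}\right) 21 = - 41 \left(\frac{15}{22} + \frac{20}{9}\right) 21 = \left(-41\right) \frac{575}{198} \cdot 21 = \left(- \frac{23575}{198}\right) 21 = - \frac{165025}{66}$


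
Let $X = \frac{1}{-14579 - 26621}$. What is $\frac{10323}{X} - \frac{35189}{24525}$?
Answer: $- \frac{10430668925189}{24525} \approx -4.2531 \cdot 10^{8}$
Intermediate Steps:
$X = - \frac{1}{41200}$ ($X = \frac{1}{-41200} = - \frac{1}{41200} \approx -2.4272 \cdot 10^{-5}$)
$\frac{10323}{X} - \frac{35189}{24525} = \frac{10323}{- \frac{1}{41200}} - \frac{35189}{24525} = 10323 \left(-41200\right) - \frac{35189}{24525} = -425307600 - \frac{35189}{24525} = - \frac{10430668925189}{24525}$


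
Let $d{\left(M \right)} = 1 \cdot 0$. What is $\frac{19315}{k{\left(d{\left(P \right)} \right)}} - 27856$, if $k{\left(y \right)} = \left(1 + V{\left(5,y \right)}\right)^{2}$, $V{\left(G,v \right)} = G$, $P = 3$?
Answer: $- \frac{983501}{36} \approx -27319.0$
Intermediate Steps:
$d{\left(M \right)} = 0$
$k{\left(y \right)} = 36$ ($k{\left(y \right)} = \left(1 + 5\right)^{2} = 6^{2} = 36$)
$\frac{19315}{k{\left(d{\left(P \right)} \right)}} - 27856 = \frac{19315}{36} - 27856 = - \frac{983501}{36}$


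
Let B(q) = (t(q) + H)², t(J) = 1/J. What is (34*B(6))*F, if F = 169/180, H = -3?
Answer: 830297/3240 ≈ 256.26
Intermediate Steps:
t(J) = 1/J
F = 169/180 (F = 169*(1/180) = 169/180 ≈ 0.93889)
B(q) = (-3 + 1/q)² (B(q) = (1/q - 3)² = (-3 + 1/q)²)
(34*B(6))*F = (34*((-1 + 3*6)²/6²))*(169/180) = (34*((-1 + 18)²/36))*(169/180) = (34*((1/36)*17²))*(169/180) = (34*((1/36)*289))*(169/180) = (34*(289/36))*(169/180) = (4913/18)*(169/180) = 830297/3240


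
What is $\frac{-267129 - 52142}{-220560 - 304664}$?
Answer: $\frac{319271}{525224} \approx 0.60788$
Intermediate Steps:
$\frac{-267129 - 52142}{-220560 - 304664} = - \frac{319271}{-525224} = \left(-319271\right) \left(- \frac{1}{525224}\right) = \frac{319271}{525224}$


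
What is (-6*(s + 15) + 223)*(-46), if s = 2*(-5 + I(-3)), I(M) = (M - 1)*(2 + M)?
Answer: -6670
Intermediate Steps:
I(M) = (-1 + M)*(2 + M)
s = -2 (s = 2*(-5 + (-2 - 3 + (-3)²)) = 2*(-5 + (-2 - 3 + 9)) = 2*(-5 + 4) = 2*(-1) = -2)
(-6*(s + 15) + 223)*(-46) = (-6*(-2 + 15) + 223)*(-46) = (-6*13 + 223)*(-46) = (-78 + 223)*(-46) = 145*(-46) = -6670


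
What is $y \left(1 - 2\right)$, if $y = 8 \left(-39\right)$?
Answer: $312$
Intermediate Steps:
$y = -312$
$y \left(1 - 2\right) = - 312 \left(1 - 2\right) = \left(-312\right) \left(-1\right) = 312$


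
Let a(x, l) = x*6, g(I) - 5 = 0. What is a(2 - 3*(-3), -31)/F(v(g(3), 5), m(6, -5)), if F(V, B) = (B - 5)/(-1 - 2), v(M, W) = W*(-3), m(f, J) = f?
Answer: -198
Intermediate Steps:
g(I) = 5 (g(I) = 5 + 0 = 5)
v(M, W) = -3*W
F(V, B) = 5/3 - B/3 (F(V, B) = (-5 + B)/(-3) = (-5 + B)*(-1/3) = 5/3 - B/3)
a(x, l) = 6*x
a(2 - 3*(-3), -31)/F(v(g(3), 5), m(6, -5)) = (6*(2 - 3*(-3)))/(5/3 - 1/3*6) = (6*(2 + 9))/(5/3 - 2) = (6*11)/(-1/3) = 66*(-3) = -198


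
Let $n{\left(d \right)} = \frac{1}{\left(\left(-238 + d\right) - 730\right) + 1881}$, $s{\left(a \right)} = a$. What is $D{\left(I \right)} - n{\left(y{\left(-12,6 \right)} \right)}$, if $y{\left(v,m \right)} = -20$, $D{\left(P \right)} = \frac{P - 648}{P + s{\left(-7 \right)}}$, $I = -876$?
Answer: $\frac{1360049}{788519} \approx 1.7248$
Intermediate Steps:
$D{\left(P \right)} = \frac{-648 + P}{-7 + P}$ ($D{\left(P \right)} = \frac{P - 648}{P - 7} = \frac{-648 + P}{-7 + P}$)
$n{\left(d \right)} = \frac{1}{913 + d}$ ($n{\left(d \right)} = \frac{1}{\left(-968 + d\right) + 1881} = \frac{1}{913 + d}$)
$D{\left(I \right)} - n{\left(y{\left(-12,6 \right)} \right)} = \frac{-648 - 876}{-7 - 876} - \frac{1}{913 - 20} = \frac{1}{-883} \left(-1524\right) - \frac{1}{893} = \left(- \frac{1}{883}\right) \left(-1524\right) - \frac{1}{893} = \frac{1524}{883} - \frac{1}{893} = \frac{1360049}{788519}$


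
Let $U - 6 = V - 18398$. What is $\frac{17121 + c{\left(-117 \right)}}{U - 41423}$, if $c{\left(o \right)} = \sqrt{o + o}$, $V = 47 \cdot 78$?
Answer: $- \frac{17121}{56149} - \frac{3 i \sqrt{26}}{56149} \approx -0.30492 - 0.00027244 i$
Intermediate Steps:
$V = 3666$
$U = -14726$ ($U = 6 + \left(3666 - 18398\right) = 6 - 14732 = -14726$)
$c{\left(o \right)} = \sqrt{2} \sqrt{o}$ ($c{\left(o \right)} = \sqrt{2 o} = \sqrt{2} \sqrt{o}$)
$\frac{17121 + c{\left(-117 \right)}}{U - 41423} = \frac{17121 + \sqrt{2} \sqrt{-117}}{-14726 - 41423} = \frac{17121 + \sqrt{2} \cdot 3 i \sqrt{13}}{-56149} = \left(17121 + 3 i \sqrt{26}\right) \left(- \frac{1}{56149}\right) = - \frac{17121}{56149} - \frac{3 i \sqrt{26}}{56149}$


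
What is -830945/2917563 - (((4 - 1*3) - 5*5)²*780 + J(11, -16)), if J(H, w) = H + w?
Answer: -1310788947770/2917563 ≈ -4.4928e+5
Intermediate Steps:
-830945/2917563 - (((4 - 1*3) - 5*5)²*780 + J(11, -16)) = -830945/2917563 - (((4 - 1*3) - 5*5)²*780 + (11 - 16)) = -830945*1/2917563 - (((4 - 3) - 25)²*780 - 5) = -830945/2917563 - ((1 - 25)²*780 - 5) = -830945/2917563 - ((-24)²*780 - 5) = -830945/2917563 - (576*780 - 5) = -830945/2917563 - (449280 - 5) = -830945/2917563 - 1*449275 = -830945/2917563 - 449275 = -1310788947770/2917563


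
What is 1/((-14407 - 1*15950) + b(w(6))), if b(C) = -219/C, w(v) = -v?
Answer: -2/60641 ≈ -3.2981e-5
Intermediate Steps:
1/((-14407 - 1*15950) + b(w(6))) = 1/((-14407 - 1*15950) - 219/((-1*6))) = 1/((-14407 - 15950) - 219/(-6)) = 1/(-30357 - 219*(-⅙)) = 1/(-30357 + 73/2) = 1/(-60641/2) = -2/60641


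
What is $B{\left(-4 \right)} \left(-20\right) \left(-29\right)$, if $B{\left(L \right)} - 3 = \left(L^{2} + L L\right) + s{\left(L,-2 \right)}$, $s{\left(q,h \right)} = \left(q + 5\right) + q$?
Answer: $18560$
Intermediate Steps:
$s{\left(q,h \right)} = 5 + 2 q$ ($s{\left(q,h \right)} = \left(5 + q\right) + q = 5 + 2 q$)
$B{\left(L \right)} = 8 + 2 L + 2 L^{2}$ ($B{\left(L \right)} = 3 + \left(\left(L^{2} + L L\right) + \left(5 + 2 L\right)\right) = 3 + \left(\left(L^{2} + L^{2}\right) + \left(5 + 2 L\right)\right) = 3 + \left(2 L^{2} + \left(5 + 2 L\right)\right) = 3 + \left(5 + 2 L + 2 L^{2}\right) = 8 + 2 L + 2 L^{2}$)
$B{\left(-4 \right)} \left(-20\right) \left(-29\right) = \left(8 + 2 \left(-4\right) + 2 \left(-4\right)^{2}\right) \left(-20\right) \left(-29\right) = \left(8 - 8 + 2 \cdot 16\right) \left(-20\right) \left(-29\right) = \left(8 - 8 + 32\right) \left(-20\right) \left(-29\right) = 32 \left(-20\right) \left(-29\right) = \left(-640\right) \left(-29\right) = 18560$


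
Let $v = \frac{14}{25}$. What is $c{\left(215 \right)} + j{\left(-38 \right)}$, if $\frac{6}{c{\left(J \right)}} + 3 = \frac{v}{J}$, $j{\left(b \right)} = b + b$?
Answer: $- \frac{1256686}{16111} \approx -78.002$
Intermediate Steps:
$v = \frac{14}{25}$ ($v = 14 \cdot \frac{1}{25} = \frac{14}{25} \approx 0.56$)
$j{\left(b \right)} = 2 b$
$c{\left(J \right)} = \frac{6}{-3 + \frac{14}{25 J}}$
$c{\left(215 \right)} + j{\left(-38 \right)} = \left(-150\right) 215 \frac{1}{-14 + 75 \cdot 215} + 2 \left(-38\right) = \left(-150\right) 215 \frac{1}{-14 + 16125} - 76 = \left(-150\right) 215 \cdot \frac{1}{16111} - 76 = - \frac{32250}{16111} - 76 = - \frac{1256686}{16111}$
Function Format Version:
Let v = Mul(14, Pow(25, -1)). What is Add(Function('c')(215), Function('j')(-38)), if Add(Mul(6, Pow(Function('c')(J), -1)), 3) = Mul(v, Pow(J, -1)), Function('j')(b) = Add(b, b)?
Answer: Rational(-1256686, 16111) ≈ -78.002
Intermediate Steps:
v = Rational(14, 25) (v = Mul(14, Rational(1, 25)) = Rational(14, 25) ≈ 0.56000)
Function('j')(b) = Mul(2, b)
Function('c')(J) = Mul(6, Pow(Add(-3, Mul(Rational(14, 25), Pow(J, -1))), -1))
Add(Function('c')(215), Function('j')(-38)) = Add(Mul(-150, 215, Pow(Add(-14, Mul(75, 215)), -1)), Mul(2, -38)) = Add(Mul(-150, 215, Pow(Add(-14, 16125), -1)), -76) = Add(Mul(-150, 215, Pow(16111, -1)), -76) = Add(Mul(-150, 215, Rational(1, 16111)), -76) = Add(Rational(-32250, 16111), -76) = Rational(-1256686, 16111)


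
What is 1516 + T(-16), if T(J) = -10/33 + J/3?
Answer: 16614/11 ≈ 1510.4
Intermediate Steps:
T(J) = -10/33 + J/3 (T(J) = -10*1/33 + J*(⅓) = -10/33 + J/3)
1516 + T(-16) = 1516 + (-10/33 + (⅓)*(-16)) = 1516 + (-10/33 - 16/3) = 1516 - 62/11 = 16614/11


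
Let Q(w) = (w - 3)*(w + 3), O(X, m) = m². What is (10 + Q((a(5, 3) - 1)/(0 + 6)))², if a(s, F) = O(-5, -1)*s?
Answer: 169/81 ≈ 2.0864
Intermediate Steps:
a(s, F) = s (a(s, F) = (-1)²*s = 1*s = s)
Q(w) = (-3 + w)*(3 + w)
(10 + Q((a(5, 3) - 1)/(0 + 6)))² = (10 + (-9 + ((5 - 1)/(0 + 6))²))² = (10 + (-9 + (4/6)²))² = (10 + (-9 + (4*(⅙))²))² = (10 + (-9 + (⅔)²))² = (10 + (-9 + 4/9))² = (10 - 77/9)² = (13/9)² = 169/81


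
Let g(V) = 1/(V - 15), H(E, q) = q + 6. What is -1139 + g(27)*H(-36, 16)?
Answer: -6823/6 ≈ -1137.2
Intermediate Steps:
H(E, q) = 6 + q
g(V) = 1/(-15 + V)
-1139 + g(27)*H(-36, 16) = -1139 + (6 + 16)/(-15 + 27) = -1139 + 22/12 = -1139 + (1/12)*22 = -1139 + 11/6 = -6823/6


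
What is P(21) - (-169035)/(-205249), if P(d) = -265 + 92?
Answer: -35677112/205249 ≈ -173.82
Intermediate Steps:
P(d) = -173
P(21) - (-169035)/(-205249) = -173 - (-169035)/(-205249) = -173 - (-169035)*(-1)/205249 = -173 - 1*169035/205249 = -173 - 169035/205249 = -35677112/205249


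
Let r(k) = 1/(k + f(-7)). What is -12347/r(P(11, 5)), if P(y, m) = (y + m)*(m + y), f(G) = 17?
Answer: -3370731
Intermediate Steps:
P(y, m) = (m + y)² (P(y, m) = (m + y)*(m + y) = (m + y)²)
r(k) = 1/(17 + k) (r(k) = 1/(k + 17) = 1/(17 + k))
-12347/r(P(11, 5)) = -(209899 + 12347*(5 + 11)²) = -12347/(1/(17 + 16²)) = -12347/(1/(17 + 256)) = -12347/(1/273) = -12347/1/273 = -12347*273 = -3370731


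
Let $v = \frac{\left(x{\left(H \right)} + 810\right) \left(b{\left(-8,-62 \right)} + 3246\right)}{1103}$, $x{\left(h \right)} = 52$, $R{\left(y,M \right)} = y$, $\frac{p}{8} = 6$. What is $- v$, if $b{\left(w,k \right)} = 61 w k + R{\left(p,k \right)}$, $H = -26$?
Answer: $- \frac{28920100}{1103} \approx -26220.0$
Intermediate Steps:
$p = 48$ ($p = 8 \cdot 6 = 48$)
$b{\left(w,k \right)} = 48 + 61 k w$ ($b{\left(w,k \right)} = 61 w k + 48 = 61 k w + 48 = 48 + 61 k w$)
$v = \frac{28920100}{1103}$ ($v = \frac{\left(52 + 810\right) \left(\left(48 + 61 \left(-62\right) \left(-8\right)\right) + 3246\right)}{1103} = 862 \left(\left(48 + 30256\right) + 3246\right) \frac{1}{1103} = 862 \left(30304 + 3246\right) \frac{1}{1103} = 862 \cdot 33550 \cdot \frac{1}{1103} = 28920100 \cdot \frac{1}{1103} = \frac{28920100}{1103} \approx 26220.0$)
$- v = \left(-1\right) \frac{28920100}{1103} = - \frac{28920100}{1103}$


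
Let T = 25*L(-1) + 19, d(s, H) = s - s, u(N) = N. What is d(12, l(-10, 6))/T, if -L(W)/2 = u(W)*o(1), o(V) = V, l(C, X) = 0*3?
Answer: 0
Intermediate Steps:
l(C, X) = 0
d(s, H) = 0
L(W) = -2*W
T = 69 (T = 25*(-2*(-1)) + 19 = 25*2 + 19 = 50 + 19 = 69)
d(12, l(-10, 6))/T = 0/69 = 0*(1/69) = 0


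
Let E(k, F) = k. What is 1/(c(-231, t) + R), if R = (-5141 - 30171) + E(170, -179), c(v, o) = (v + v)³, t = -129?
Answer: -1/98646270 ≈ -1.0137e-8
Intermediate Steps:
c(v, o) = 8*v³ (c(v, o) = (2*v)³ = 8*v³)
R = -35142 (R = (-5141 - 30171) + 170 = -35312 + 170 = -35142)
1/(c(-231, t) + R) = 1/(8*(-231)³ - 35142) = 1/(8*(-12326391) - 35142) = 1/(-98611128 - 35142) = 1/(-98646270) = -1/98646270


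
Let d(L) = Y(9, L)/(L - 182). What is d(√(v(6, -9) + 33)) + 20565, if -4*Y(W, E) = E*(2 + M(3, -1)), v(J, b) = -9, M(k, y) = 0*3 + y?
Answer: 340350753/16550 + 91*√6/33100 ≈ 20565.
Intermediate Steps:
M(k, y) = y (M(k, y) = 0 + y = y)
Y(W, E) = -E/4 (Y(W, E) = -E*(2 - 1)/4 = -E/4)
d(L) = -L/(4*(-182 + L)) (d(L) = (-L/4)/(L - 182) = (-L/4)/(-182 + L) = -L/(4*(-182 + L)))
d(√(v(6, -9) + 33)) + 20565 = -√(-9 + 33)/(-728 + 4*√(-9 + 33)) + 20565 = -√24/(-728 + 4*√24) + 20565 = -2*√6/(-728 + 4*(2*√6)) + 20565 = -2*√6/(-728 + 8*√6) + 20565 = 20565 - 2*√6/(-728 + 8*√6)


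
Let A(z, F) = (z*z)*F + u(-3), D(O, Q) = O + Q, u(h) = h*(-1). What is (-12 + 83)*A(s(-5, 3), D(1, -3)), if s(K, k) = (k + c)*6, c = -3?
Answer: 213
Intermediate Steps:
s(K, k) = -18 + 6*k (s(K, k) = (k - 3)*6 = (-3 + k)*6 = -18 + 6*k)
u(h) = -h
A(z, F) = 3 + F*z² (A(z, F) = (z*z)*F - 1*(-3) = z²*F + 3 = F*z² + 3 = 3 + F*z²)
(-12 + 83)*A(s(-5, 3), D(1, -3)) = (-12 + 83)*(3 + (1 - 3)*(-18 + 6*3)²) = 71*(3 - 2*(-18 + 18)²) = 71*(3 - 2*0²) = 71*(3 - 2*0) = 71*(3 + 0) = 71*3 = 213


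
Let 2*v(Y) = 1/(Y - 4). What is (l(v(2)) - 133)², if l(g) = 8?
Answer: 15625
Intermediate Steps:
v(Y) = 1/(2*(-4 + Y)) (v(Y) = 1/(2*(Y - 4)) = 1/(2*(-4 + Y)))
(l(v(2)) - 133)² = (8 - 133)² = (-125)² = 15625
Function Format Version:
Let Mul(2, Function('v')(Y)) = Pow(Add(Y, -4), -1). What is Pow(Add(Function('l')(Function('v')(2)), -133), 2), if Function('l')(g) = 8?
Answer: 15625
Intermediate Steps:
Function('v')(Y) = Mul(Rational(1, 2), Pow(Add(-4, Y), -1)) (Function('v')(Y) = Mul(Rational(1, 2), Pow(Add(Y, -4), -1)) = Mul(Rational(1, 2), Pow(Add(-4, Y), -1)))
Pow(Add(Function('l')(Function('v')(2)), -133), 2) = Pow(Add(8, -133), 2) = Pow(-125, 2) = 15625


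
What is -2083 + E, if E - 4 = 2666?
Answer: 587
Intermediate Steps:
E = 2670 (E = 4 + 2666 = 2670)
-2083 + E = -2083 + 2670 = 587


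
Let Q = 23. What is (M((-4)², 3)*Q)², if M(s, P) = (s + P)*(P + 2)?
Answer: 4774225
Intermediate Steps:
M(s, P) = (2 + P)*(P + s) (M(s, P) = (P + s)*(2 + P) = (2 + P)*(P + s))
(M((-4)², 3)*Q)² = ((3² + 2*3 + 2*(-4)² + 3*(-4)²)*23)² = ((9 + 6 + 2*16 + 3*16)*23)² = ((9 + 6 + 32 + 48)*23)² = (95*23)² = 2185² = 4774225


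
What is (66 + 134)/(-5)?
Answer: -40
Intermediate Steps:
(66 + 134)/(-5) = -⅕*200 = -40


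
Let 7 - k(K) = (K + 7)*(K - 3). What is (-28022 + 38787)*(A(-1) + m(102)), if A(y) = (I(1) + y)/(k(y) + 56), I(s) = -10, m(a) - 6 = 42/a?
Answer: 100071440/1479 ≈ 67662.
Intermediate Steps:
m(a) = 6 + 42/a
k(K) = 7 - (-3 + K)*(7 + K) (k(K) = 7 - (K + 7)*(K - 3) = 7 - (7 + K)*(-3 + K) = 7 - (-3 + K)*(7 + K))
A(y) = (-10 + y)/(84 - y**2 - 4*y) (A(y) = (-10 + y)/((28 - y**2 - 4*y) + 56) = (-10 + y)/(84 - y**2 - 4*y))
(-28022 + 38787)*(A(-1) + m(102)) = (-28022 + 38787)*((10 - 1*(-1))/(-84 + (-1)**2 + 4*(-1)) + (6 + 42/102)) = 10765*((10 + 1)/(-84 + 1 - 4) + (6 + 42*(1/102))) = 10765*(11/(-87) + (6 + 7/17)) = 10765*(-1/87*11 + 109/17) = 10765*(-11/87 + 109/17) = 10765*(9296/1479) = 100071440/1479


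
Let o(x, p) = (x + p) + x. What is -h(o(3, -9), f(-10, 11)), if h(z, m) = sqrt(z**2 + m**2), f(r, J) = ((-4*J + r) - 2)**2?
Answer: -sqrt(9834505) ≈ -3136.0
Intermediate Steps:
o(x, p) = p + 2*x (o(x, p) = (p + x) + x = p + 2*x)
f(r, J) = (-2 + r - 4*J)**2 (f(r, J) = ((r - 4*J) - 2)**2 = (-2 + r - 4*J)**2)
h(z, m) = sqrt(m**2 + z**2)
-h(o(3, -9), f(-10, 11)) = -sqrt(((2 - 1*(-10) + 4*11)**2)**2 + (-9 + 2*3)**2) = -sqrt(((2 + 10 + 44)**2)**2 + (-9 + 6)**2) = -sqrt((56**2)**2 + (-3)**2) = -sqrt(3136**2 + 9) = -sqrt(9834496 + 9) = -sqrt(9834505)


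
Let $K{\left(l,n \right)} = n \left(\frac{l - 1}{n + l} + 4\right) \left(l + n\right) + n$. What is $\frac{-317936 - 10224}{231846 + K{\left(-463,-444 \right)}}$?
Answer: $- \frac{32816}{204825} \approx -0.16021$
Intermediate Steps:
$K{\left(l,n \right)} = n + n \left(4 + \frac{-1 + l}{l + n}\right) \left(l + n\right)$ ($K{\left(l,n \right)} = n \left(\frac{-1 + l}{l + n} + 4\right) \left(l + n\right) + n = n \left(4 + \frac{-1 + l}{l + n}\right) \left(l + n\right) + n = n + n \left(4 + \frac{-1 + l}{l + n}\right) \left(l + n\right)$)
$\frac{-317936 - 10224}{231846 + K{\left(-463,-444 \right)}} = \frac{-317936 - 10224}{231846 - 444 \left(4 \left(-444\right) + 5 \left(-463\right)\right)} = - \frac{328160}{231846 - 444 \left(-1776 - 2315\right)} = - \frac{328160}{231846 - -1816404} = - \frac{328160}{231846 + 1816404} = - \frac{328160}{2048250} = \left(-328160\right) \frac{1}{2048250} = - \frac{32816}{204825}$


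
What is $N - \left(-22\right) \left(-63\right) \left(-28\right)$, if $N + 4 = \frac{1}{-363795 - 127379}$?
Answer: $\frac{19059515895}{491174} \approx 38804.0$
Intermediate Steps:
$N = - \frac{1964697}{491174}$ ($N = -4 + \frac{1}{-363795 - 127379} = -4 + \frac{1}{-491174} = -4 - \frac{1}{491174} = - \frac{1964697}{491174} \approx -4.0$)
$N - \left(-22\right) \left(-63\right) \left(-28\right) = - \frac{1964697}{491174} - \left(-22\right) \left(-63\right) \left(-28\right) = - \frac{1964697}{491174} - 1386 \left(-28\right) = - \frac{1964697}{491174} - -38808 = - \frac{1964697}{491174} + 38808 = \frac{19059515895}{491174}$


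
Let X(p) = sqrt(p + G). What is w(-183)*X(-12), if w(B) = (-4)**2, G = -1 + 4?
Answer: 48*I ≈ 48.0*I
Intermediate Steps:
G = 3
w(B) = 16
X(p) = sqrt(3 + p) (X(p) = sqrt(p + 3) = sqrt(3 + p))
w(-183)*X(-12) = 16*sqrt(3 - 12) = 16*sqrt(-9) = 16*(3*I) = 48*I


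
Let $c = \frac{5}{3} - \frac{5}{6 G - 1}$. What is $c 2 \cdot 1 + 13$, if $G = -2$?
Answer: $\frac{667}{39} \approx 17.103$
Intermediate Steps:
$c = \frac{80}{39}$ ($c = \frac{5}{3} - \frac{5}{6 \left(-2\right) - 1} = 5 \cdot \frac{1}{3} - \frac{5}{-12 - 1} = \frac{5}{3} - \frac{5}{-13} = \frac{5}{3} - - \frac{5}{13} = \frac{5}{3} + \frac{5}{13} = \frac{80}{39} \approx 2.0513$)
$c 2 \cdot 1 + 13 = \frac{80 \cdot 2 \cdot 1}{39} + 13 = \frac{80}{39} \cdot 2 + 13 = \frac{160}{39} + 13 = \frac{667}{39}$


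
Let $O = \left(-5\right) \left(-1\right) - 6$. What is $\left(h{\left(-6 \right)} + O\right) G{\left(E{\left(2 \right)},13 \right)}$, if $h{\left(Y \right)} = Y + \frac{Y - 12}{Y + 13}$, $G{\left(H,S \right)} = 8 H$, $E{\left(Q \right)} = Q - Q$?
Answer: $0$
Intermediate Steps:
$E{\left(Q \right)} = 0$
$O = -1$ ($O = 5 - 6 = -1$)
$h{\left(Y \right)} = Y + \frac{-12 + Y}{13 + Y}$
$\left(h{\left(-6 \right)} + O\right) G{\left(E{\left(2 \right)},13 \right)} = \left(\frac{-12 + \left(-6\right)^{2} + 14 \left(-6\right)}{13 - 6} - 1\right) 8 \cdot 0 = \left(\frac{-12 + 36 - 84}{7} - 1\right) 0 = \left(\frac{1}{7} \left(-60\right) - 1\right) 0 = \left(- \frac{60}{7} - 1\right) 0 = \left(- \frac{67}{7}\right) 0 = 0$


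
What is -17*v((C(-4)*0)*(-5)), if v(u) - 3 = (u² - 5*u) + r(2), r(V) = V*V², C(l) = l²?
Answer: -187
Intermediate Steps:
r(V) = V³
v(u) = 11 + u² - 5*u (v(u) = 3 + ((u² - 5*u) + 2³) = 3 + ((u² - 5*u) + 8) = 3 + (8 + u² - 5*u) = 11 + u² - 5*u)
-17*v((C(-4)*0)*(-5)) = -17*(11 + (((-4)²*0)*(-5))² - 5*(-4)²*0*(-5)) = -17*(11 + ((16*0)*(-5))² - 5*16*0*(-5)) = -17*(11 + (0*(-5))² - 0*(-5)) = -17*(11 + 0² - 5*0) = -17*(11 + 0 + 0) = -17*11 = -187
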